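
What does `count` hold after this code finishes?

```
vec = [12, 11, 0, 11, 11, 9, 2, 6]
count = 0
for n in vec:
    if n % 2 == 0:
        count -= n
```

-20

n=12: even, count = 0-12 = -12
n=11: not even
n=0: even, count = (-12)-0 = -12
n=11: not even
n=11: not even
n=9: not even
n=2: even, count = (-12)-2 = -14
n=6: even, count = (-14)-6 = -20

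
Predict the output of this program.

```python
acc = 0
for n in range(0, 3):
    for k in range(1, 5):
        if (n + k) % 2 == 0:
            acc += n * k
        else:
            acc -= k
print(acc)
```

2

n=0,k=1: odd sum, acc = 0-1 = -1
n=0,k=2: even sum, acc = (-1)+0 = -1
n=0,k=3: odd sum, acc = (-1)-3 = -4
n=0,k=4: even sum, acc = (-4)+0 = -4
n=1,k=1: even sum, acc = (-4)+1 = -3
n=1,k=2: odd sum, acc = (-3)-2 = -5
n=1,k=3: even sum, acc = (-5)+3 = -2
n=1,k=4: odd sum, acc = (-2)-4 = -6
n=2,k=1: odd sum, acc = (-6)-1 = -7
n=2,k=2: even sum, acc = (-7)+4 = -3
n=2,k=3: odd sum, acc = (-3)-3 = -6
n=2,k=4: even sum, acc = (-6)+8 = 2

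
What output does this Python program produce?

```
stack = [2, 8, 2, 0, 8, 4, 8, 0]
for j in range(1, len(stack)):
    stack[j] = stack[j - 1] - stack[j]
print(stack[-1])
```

j=1: stack[1] = 2-8 = -6 → [2, -6, 2, 0, 8, 4, 8, 0]
j=2: stack[2] = (-6)-2 = -8 → [2, -6, -8, 0, 8, 4, 8, 0]
j=3: stack[3] = (-8)-0 = -8 → [2, -6, -8, -8, 8, 4, 8, 0]
j=4: stack[4] = (-8)-8 = -16 → [2, -6, -8, -8, -16, 4, 8, 0]
j=5: stack[5] = (-16)-4 = -20 → [2, -6, -8, -8, -16, -20, 8, 0]
j=6: stack[6] = (-20)-8 = -28 → [2, -6, -8, -8, -16, -20, -28, 0]
j=7: stack[7] = (-28)-0 = -28 → [2, -6, -8, -8, -16, -20, -28, -28]

-28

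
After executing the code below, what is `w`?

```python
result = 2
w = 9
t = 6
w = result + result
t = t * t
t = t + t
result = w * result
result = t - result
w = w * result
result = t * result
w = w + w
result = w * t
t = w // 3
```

w = 2+2 = 4
t = 6*6 = 36
t = 36+36 = 72
result = 4*2 = 8
result = 72-8 = 64
w = 4*64 = 256
result = 72*64 = 4608
w = 256+256 = 512
result = 512*72 = 36864
t = 512//3 = 170

512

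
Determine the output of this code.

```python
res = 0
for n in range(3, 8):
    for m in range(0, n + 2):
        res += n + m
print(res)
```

n=3,m=0: res = 0+3 = 3
n=3,m=1: res = 3+4 = 7
n=3,m=2: res = 7+5 = 12
n=3,m=3: res = 12+6 = 18
n=3,m=4: res = 18+7 = 25
n=4,m=0: res = 25+4 = 29
n=4,m=1: res = 29+5 = 34
n=4,m=2: res = 34+6 = 40
n=4,m=3: res = 40+7 = 47
n=4,m=4: res = 47+8 = 55
n=4,m=5: res = 55+9 = 64
n=5,m=0: res = 64+5 = 69
n=5,m=1: res = 69+6 = 75
n=5,m=2: res = 75+7 = 82
n=5,m=3: res = 82+8 = 90
n=5,m=4: res = 90+9 = 99
n=5,m=5: res = 99+10 = 109
n=5,m=6: res = 109+11 = 120
n=6,m=0: res = 120+6 = 126
n=6,m=1: res = 126+7 = 133
n=6,m=2: res = 133+8 = 141
n=6,m=3: res = 141+9 = 150
n=6,m=4: res = 150+10 = 160
n=6,m=5: res = 160+11 = 171
n=6,m=6: res = 171+12 = 183
n=6,m=7: res = 183+13 = 196
n=7,m=0: res = 196+7 = 203
n=7,m=1: res = 203+8 = 211
n=7,m=2: res = 211+9 = 220
n=7,m=3: res = 220+10 = 230
n=7,m=4: res = 230+11 = 241
n=7,m=5: res = 241+12 = 253
n=7,m=6: res = 253+13 = 266
n=7,m=7: res = 266+14 = 280
n=7,m=8: res = 280+15 = 295

295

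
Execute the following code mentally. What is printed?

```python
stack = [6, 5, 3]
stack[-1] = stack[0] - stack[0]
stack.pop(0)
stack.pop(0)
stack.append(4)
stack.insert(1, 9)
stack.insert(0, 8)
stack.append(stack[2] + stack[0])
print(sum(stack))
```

38

stack[-1] = stack[0]-stack[0] = 6-6 = 0 → [6, 5, 0]
pop(0) removes 6 → [5, 0]
pop(0) removes 5 → [0]
append 4 → [0, 4]
insert 9 at 1 → [0, 9, 4]
insert 8 at 0 → [8, 0, 9, 4]
append stack[2]+stack[0] = 9+8 = 17 → [8, 0, 9, 4, 17]
sum = 38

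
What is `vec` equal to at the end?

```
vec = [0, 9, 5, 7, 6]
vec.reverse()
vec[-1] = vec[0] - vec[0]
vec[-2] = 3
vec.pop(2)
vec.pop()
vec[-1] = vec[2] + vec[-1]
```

[6, 7, 6]

reverse → [6, 7, 5, 9, 0]
vec[-1] = vec[0]-vec[0] = 6-6 = 0 → [6, 7, 5, 9, 0]
vec[-2] = 3 → [6, 7, 5, 3, 0]
pop(2) removes 5 → [6, 7, 3, 0]
pop() removes 0 → [6, 7, 3]
vec[-1] = vec[2]+vec[-1] = 3+3 = 6 → [6, 7, 6]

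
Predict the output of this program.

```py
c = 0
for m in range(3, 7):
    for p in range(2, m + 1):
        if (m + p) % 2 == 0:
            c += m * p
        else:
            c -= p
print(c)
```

m=3,p=2: odd sum, c = 0-2 = -2
m=3,p=3: even sum, c = (-2)+9 = 7
m=4,p=2: even sum, c = 7+8 = 15
m=4,p=3: odd sum, c = 15-3 = 12
m=4,p=4: even sum, c = 12+16 = 28
m=5,p=2: odd sum, c = 28-2 = 26
m=5,p=3: even sum, c = 26+15 = 41
m=5,p=4: odd sum, c = 41-4 = 37
m=5,p=5: even sum, c = 37+25 = 62
m=6,p=2: even sum, c = 62+12 = 74
m=6,p=3: odd sum, c = 74-3 = 71
m=6,p=4: even sum, c = 71+24 = 95
m=6,p=5: odd sum, c = 95-5 = 90
m=6,p=6: even sum, c = 90+36 = 126

126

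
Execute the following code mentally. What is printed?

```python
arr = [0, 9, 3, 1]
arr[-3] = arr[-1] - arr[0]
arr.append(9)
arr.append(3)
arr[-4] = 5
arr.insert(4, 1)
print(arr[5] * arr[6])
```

27

arr[-3] = arr[-1]-arr[0] = 1-0 = 1 → [0, 1, 3, 1]
append 9 → [0, 1, 3, 1, 9]
append 3 → [0, 1, 3, 1, 9, 3]
arr[-4] = 5 → [0, 1, 5, 1, 9, 3]
insert 1 at 4 → [0, 1, 5, 1, 1, 9, 3]
arr[5]*arr[6] = 9*3 = 27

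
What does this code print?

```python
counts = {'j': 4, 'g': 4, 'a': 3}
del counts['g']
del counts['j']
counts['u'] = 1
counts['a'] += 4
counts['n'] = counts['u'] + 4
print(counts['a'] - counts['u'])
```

del 'g' → {'j': 4, 'a': 3}
del 'j' → {'a': 3}
counts['u'] = 1 → {'a': 3, 'u': 1}
counts['a'] = 3+4 = 7 → {'a': 7, 'u': 1}
counts['n'] = counts['u']+4 = 5 → {'a': 7, 'u': 1, 'n': 5}
counts['a']-counts['u'] = 7-1 = 6

6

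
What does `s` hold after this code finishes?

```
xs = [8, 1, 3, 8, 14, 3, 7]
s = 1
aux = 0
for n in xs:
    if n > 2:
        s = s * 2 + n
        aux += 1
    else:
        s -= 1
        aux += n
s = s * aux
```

3283

n=8: >2, s = 1*2+8 = 10; aux=1
n=1: not >2, s = 10-1 = 9; aux=2
n=3: >2, s = 9*2+3 = 21; aux=3
n=8: >2, s = 21*2+8 = 50; aux=4
n=14: >2, s = 50*2+14 = 114; aux=5
n=3: >2, s = 114*2+3 = 231; aux=6
n=7: >2, s = 231*2+7 = 469; aux=7
s*aux = 469*7 = 3283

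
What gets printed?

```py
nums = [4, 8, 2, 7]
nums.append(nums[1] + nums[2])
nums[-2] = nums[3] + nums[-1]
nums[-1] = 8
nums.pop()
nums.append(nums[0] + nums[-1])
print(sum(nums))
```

append nums[1]+nums[2] = 8+2 = 10 → [4, 8, 2, 7, 10]
nums[-2] = nums[3]+nums[-1] = 7+10 = 17 → [4, 8, 2, 17, 10]
nums[-1] = 8 → [4, 8, 2, 17, 8]
pop() removes 8 → [4, 8, 2, 17]
append nums[0]+nums[-1] = 4+17 = 21 → [4, 8, 2, 17, 21]
sum = 52

52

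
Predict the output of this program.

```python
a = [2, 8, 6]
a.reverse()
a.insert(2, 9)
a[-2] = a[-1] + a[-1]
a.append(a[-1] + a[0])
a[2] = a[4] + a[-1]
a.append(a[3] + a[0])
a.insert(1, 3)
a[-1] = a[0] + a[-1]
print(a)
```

reverse → [6, 8, 2]
insert 9 at 2 → [6, 8, 9, 2]
a[-2] = a[-1]+a[-1] = 2+2 = 4 → [6, 8, 4, 2]
append a[-1]+a[0] = 2+6 = 8 → [6, 8, 4, 2, 8]
a[2] = a[4]+a[-1] = 8+8 = 16 → [6, 8, 16, 2, 8]
append a[3]+a[0] = 2+6 = 8 → [6, 8, 16, 2, 8, 8]
insert 3 at 1 → [6, 3, 8, 16, 2, 8, 8]
a[-1] = a[0]+a[-1] = 6+8 = 14 → [6, 3, 8, 16, 2, 8, 14]

[6, 3, 8, 16, 2, 8, 14]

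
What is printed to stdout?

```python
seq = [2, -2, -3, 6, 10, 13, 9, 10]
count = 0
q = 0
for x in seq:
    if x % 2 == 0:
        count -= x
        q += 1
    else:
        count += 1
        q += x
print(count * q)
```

x=2: even, count = 0-2 = -2; q=1
x=-2: even, count = (-2)-(-2) = 0; q=2
x=-3: not even, count = 0+1 = 1; q=-1
x=6: even, count = 1-6 = -5; q=0
x=10: even, count = (-5)-10 = -15; q=1
x=13: not even, count = (-15)+1 = -14; q=14
x=9: not even, count = (-14)+1 = -13; q=23
x=10: even, count = (-13)-10 = -23; q=24
count*q = (-23)*24 = -552

-552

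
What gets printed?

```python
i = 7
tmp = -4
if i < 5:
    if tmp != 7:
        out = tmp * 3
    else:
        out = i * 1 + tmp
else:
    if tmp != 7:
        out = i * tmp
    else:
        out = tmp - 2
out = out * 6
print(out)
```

-168

i=7, tmp=-4
i < 5 is False; tmp != 7 is True
→ out = i * tmp = -28
out = (-28)*6 = -168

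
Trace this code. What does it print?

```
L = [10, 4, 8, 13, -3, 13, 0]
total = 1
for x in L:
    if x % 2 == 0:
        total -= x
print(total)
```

x=10: even, total = 1-10 = -9
x=4: even, total = (-9)-4 = -13
x=8: even, total = (-13)-8 = -21
x=13: not even
x=-3: not even
x=13: not even
x=0: even, total = (-21)-0 = -21

-21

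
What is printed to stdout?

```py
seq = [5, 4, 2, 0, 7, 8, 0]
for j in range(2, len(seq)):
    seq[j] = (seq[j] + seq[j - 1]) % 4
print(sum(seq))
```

j=2: seq[2] = (2+4)%4 = 2 → [5, 4, 2, 0, 7, 8, 0]
j=3: seq[3] = (0+2)%4 = 2 → [5, 4, 2, 2, 7, 8, 0]
j=4: seq[4] = (7+2)%4 = 1 → [5, 4, 2, 2, 1, 8, 0]
j=5: seq[5] = (8+1)%4 = 1 → [5, 4, 2, 2, 1, 1, 0]
j=6: seq[6] = (0+1)%4 = 1 → [5, 4, 2, 2, 1, 1, 1]
sum = 16

16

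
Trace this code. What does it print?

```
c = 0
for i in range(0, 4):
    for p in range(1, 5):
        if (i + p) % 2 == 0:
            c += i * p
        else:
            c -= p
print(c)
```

i=0,p=1: odd sum, c = 0-1 = -1
i=0,p=2: even sum, c = (-1)+0 = -1
i=0,p=3: odd sum, c = (-1)-3 = -4
i=0,p=4: even sum, c = (-4)+0 = -4
i=1,p=1: even sum, c = (-4)+1 = -3
i=1,p=2: odd sum, c = (-3)-2 = -5
i=1,p=3: even sum, c = (-5)+3 = -2
i=1,p=4: odd sum, c = (-2)-4 = -6
i=2,p=1: odd sum, c = (-6)-1 = -7
i=2,p=2: even sum, c = (-7)+4 = -3
i=2,p=3: odd sum, c = (-3)-3 = -6
i=2,p=4: even sum, c = (-6)+8 = 2
i=3,p=1: even sum, c = 2+3 = 5
i=3,p=2: odd sum, c = 5-2 = 3
i=3,p=3: even sum, c = 3+9 = 12
i=3,p=4: odd sum, c = 12-4 = 8

8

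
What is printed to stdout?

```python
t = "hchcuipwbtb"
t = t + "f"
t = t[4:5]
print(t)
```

+ 'f' → 'hchcuipwbtbf'
slice [4:5] → 'u'

u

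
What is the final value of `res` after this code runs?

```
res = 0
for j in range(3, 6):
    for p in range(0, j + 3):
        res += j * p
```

269

j=3,p=0: res = 0+0 = 0
j=3,p=1: res = 0+3 = 3
j=3,p=2: res = 3+6 = 9
j=3,p=3: res = 9+9 = 18
j=3,p=4: res = 18+12 = 30
j=3,p=5: res = 30+15 = 45
j=4,p=0: res = 45+0 = 45
j=4,p=1: res = 45+4 = 49
j=4,p=2: res = 49+8 = 57
j=4,p=3: res = 57+12 = 69
j=4,p=4: res = 69+16 = 85
j=4,p=5: res = 85+20 = 105
j=4,p=6: res = 105+24 = 129
j=5,p=0: res = 129+0 = 129
j=5,p=1: res = 129+5 = 134
j=5,p=2: res = 134+10 = 144
j=5,p=3: res = 144+15 = 159
j=5,p=4: res = 159+20 = 179
j=5,p=5: res = 179+25 = 204
j=5,p=6: res = 204+30 = 234
j=5,p=7: res = 234+35 = 269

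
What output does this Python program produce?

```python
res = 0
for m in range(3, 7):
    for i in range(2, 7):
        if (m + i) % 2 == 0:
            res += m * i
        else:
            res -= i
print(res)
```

m=3,i=2: odd sum, res = 0-2 = -2
m=3,i=3: even sum, res = (-2)+9 = 7
m=3,i=4: odd sum, res = 7-4 = 3
m=3,i=5: even sum, res = 3+15 = 18
m=3,i=6: odd sum, res = 18-6 = 12
m=4,i=2: even sum, res = 12+8 = 20
m=4,i=3: odd sum, res = 20-3 = 17
m=4,i=4: even sum, res = 17+16 = 33
m=4,i=5: odd sum, res = 33-5 = 28
m=4,i=6: even sum, res = 28+24 = 52
m=5,i=2: odd sum, res = 52-2 = 50
m=5,i=3: even sum, res = 50+15 = 65
m=5,i=4: odd sum, res = 65-4 = 61
m=5,i=5: even sum, res = 61+25 = 86
m=5,i=6: odd sum, res = 86-6 = 80
m=6,i=2: even sum, res = 80+12 = 92
m=6,i=3: odd sum, res = 92-3 = 89
m=6,i=4: even sum, res = 89+24 = 113
m=6,i=5: odd sum, res = 113-5 = 108
m=6,i=6: even sum, res = 108+36 = 144

144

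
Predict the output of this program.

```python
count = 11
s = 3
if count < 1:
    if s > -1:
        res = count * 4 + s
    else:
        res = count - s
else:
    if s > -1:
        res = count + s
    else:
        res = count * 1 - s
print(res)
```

14

count=11, s=3
count < 1 is False; s > -1 is True
→ res = count + s = 14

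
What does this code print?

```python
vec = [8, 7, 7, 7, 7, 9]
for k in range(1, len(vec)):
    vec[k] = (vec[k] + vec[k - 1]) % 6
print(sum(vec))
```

k=1: vec[1] = (7+8)%6 = 3 → [8, 3, 7, 7, 7, 9]
k=2: vec[2] = (7+3)%6 = 4 → [8, 3, 4, 7, 7, 9]
k=3: vec[3] = (7+4)%6 = 5 → [8, 3, 4, 5, 7, 9]
k=4: vec[4] = (7+5)%6 = 0 → [8, 3, 4, 5, 0, 9]
k=5: vec[5] = (9+0)%6 = 3 → [8, 3, 4, 5, 0, 3]
sum = 23

23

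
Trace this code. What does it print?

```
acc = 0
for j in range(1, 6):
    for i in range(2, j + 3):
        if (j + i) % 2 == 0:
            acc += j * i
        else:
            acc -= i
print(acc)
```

131

j=1,i=2: odd sum, acc = 0-2 = -2
j=1,i=3: even sum, acc = (-2)+3 = 1
j=2,i=2: even sum, acc = 1+4 = 5
j=2,i=3: odd sum, acc = 5-3 = 2
j=2,i=4: even sum, acc = 2+8 = 10
j=3,i=2: odd sum, acc = 10-2 = 8
j=3,i=3: even sum, acc = 8+9 = 17
j=3,i=4: odd sum, acc = 17-4 = 13
j=3,i=5: even sum, acc = 13+15 = 28
j=4,i=2: even sum, acc = 28+8 = 36
j=4,i=3: odd sum, acc = 36-3 = 33
j=4,i=4: even sum, acc = 33+16 = 49
j=4,i=5: odd sum, acc = 49-5 = 44
j=4,i=6: even sum, acc = 44+24 = 68
j=5,i=2: odd sum, acc = 68-2 = 66
j=5,i=3: even sum, acc = 66+15 = 81
j=5,i=4: odd sum, acc = 81-4 = 77
j=5,i=5: even sum, acc = 77+25 = 102
j=5,i=6: odd sum, acc = 102-6 = 96
j=5,i=7: even sum, acc = 96+35 = 131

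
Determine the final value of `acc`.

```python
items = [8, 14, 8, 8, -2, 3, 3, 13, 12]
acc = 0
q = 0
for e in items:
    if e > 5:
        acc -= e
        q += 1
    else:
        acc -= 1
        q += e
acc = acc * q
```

-660

e=8: >5, acc = 0-8 = -8; q=1
e=14: >5, acc = (-8)-14 = -22; q=2
e=8: >5, acc = (-22)-8 = -30; q=3
e=8: >5, acc = (-30)-8 = -38; q=4
e=-2: not >5, acc = (-38)-1 = -39; q=2
e=3: not >5, acc = (-39)-1 = -40; q=5
e=3: not >5, acc = (-40)-1 = -41; q=8
e=13: >5, acc = (-41)-13 = -54; q=9
e=12: >5, acc = (-54)-12 = -66; q=10
acc*q = (-66)*10 = -660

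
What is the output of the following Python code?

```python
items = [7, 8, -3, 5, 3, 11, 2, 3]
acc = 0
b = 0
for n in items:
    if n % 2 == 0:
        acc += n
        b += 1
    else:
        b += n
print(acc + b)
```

n=7: not even; b=7
n=8: even, acc = 0+8 = 8; b=8
n=-3: not even; b=5
n=5: not even; b=10
n=3: not even; b=13
n=11: not even; b=24
n=2: even, acc = 8+2 = 10; b=25
n=3: not even; b=28
acc+b = 10+28 = 38

38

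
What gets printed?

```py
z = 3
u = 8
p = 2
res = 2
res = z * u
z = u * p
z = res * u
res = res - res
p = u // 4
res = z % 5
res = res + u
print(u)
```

8

res = 3*8 = 24
z = 8*2 = 16
z = 24*8 = 192
res = 24-24 = 0
p = 8//4 = 2
res = 192%5 = 2
res = 2+8 = 10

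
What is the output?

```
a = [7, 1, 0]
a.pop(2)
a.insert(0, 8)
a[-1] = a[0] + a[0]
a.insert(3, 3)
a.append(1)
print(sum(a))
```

pop(2) removes 0 → [7, 1]
insert 8 at 0 → [8, 7, 1]
a[-1] = a[0]+a[0] = 8+8 = 16 → [8, 7, 16]
insert 3 at 3 → [8, 7, 16, 3]
append 1 → [8, 7, 16, 3, 1]
sum = 35

35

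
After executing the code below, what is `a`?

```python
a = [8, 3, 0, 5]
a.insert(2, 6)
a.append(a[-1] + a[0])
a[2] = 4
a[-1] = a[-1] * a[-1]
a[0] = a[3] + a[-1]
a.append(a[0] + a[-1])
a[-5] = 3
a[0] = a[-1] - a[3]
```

[338, 3, 3, 0, 5, 169, 338]

insert 6 at 2 → [8, 3, 6, 0, 5]
append a[-1]+a[0] = 5+8 = 13 → [8, 3, 6, 0, 5, 13]
a[2] = 4 → [8, 3, 4, 0, 5, 13]
a[-1] = a[-1]*a[-1] = 13*13 = 169 → [8, 3, 4, 0, 5, 169]
a[0] = a[3]+a[-1] = 0+169 = 169 → [169, 3, 4, 0, 5, 169]
append a[0]+a[-1] = 169+169 = 338 → [169, 3, 4, 0, 5, 169, 338]
a[-5] = 3 → [169, 3, 3, 0, 5, 169, 338]
a[0] = a[-1]-a[3] = 338-0 = 338 → [338, 3, 3, 0, 5, 169, 338]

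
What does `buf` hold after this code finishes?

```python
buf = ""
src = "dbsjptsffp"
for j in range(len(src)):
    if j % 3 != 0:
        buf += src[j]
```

'bsptff'

j=0: skip
j=1: add 'b' → 'b'
j=2: add 's' → 'bs'
j=3: skip
j=4: add 'p' → 'bsp'
j=5: add 't' → 'bspt'
j=6: skip
j=7: add 'f' → 'bsptf'
j=8: add 'f' → 'bsptff'
j=9: skip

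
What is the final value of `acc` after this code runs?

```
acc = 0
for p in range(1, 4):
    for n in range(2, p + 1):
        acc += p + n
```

15

p=2,n=2: acc = 0+4 = 4
p=3,n=2: acc = 4+5 = 9
p=3,n=3: acc = 9+6 = 15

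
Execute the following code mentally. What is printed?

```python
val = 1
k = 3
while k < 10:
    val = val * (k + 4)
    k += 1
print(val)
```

8648640

k=3: val = 1*7 = 7
k=4: val = 7*8 = 56
k=5: val = 56*9 = 504
k=6: val = 504*10 = 5040
k=7: val = 5040*11 = 55440
k=8: val = 55440*12 = 665280
k=9: val = 665280*13 = 8648640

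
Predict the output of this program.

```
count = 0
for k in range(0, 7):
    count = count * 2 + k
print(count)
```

120

k=0: count = 0*2+0 = 0
k=1: count = 0*2+1 = 1
k=2: count = 1*2+2 = 4
k=3: count = 4*2+3 = 11
k=4: count = 11*2+4 = 26
k=5: count = 26*2+5 = 57
k=6: count = 57*2+6 = 120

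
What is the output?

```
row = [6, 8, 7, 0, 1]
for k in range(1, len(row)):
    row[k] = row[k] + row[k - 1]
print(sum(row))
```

k=1: row[1] = 8+6 = 14 → [6, 14, 7, 0, 1]
k=2: row[2] = 7+14 = 21 → [6, 14, 21, 0, 1]
k=3: row[3] = 0+21 = 21 → [6, 14, 21, 21, 1]
k=4: row[4] = 1+21 = 22 → [6, 14, 21, 21, 22]
sum = 84

84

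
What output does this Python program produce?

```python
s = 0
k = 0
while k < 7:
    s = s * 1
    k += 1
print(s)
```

0

k=0: s = 0*1 = 0
k=1: s = 0*1 = 0
k=2: s = 0*1 = 0
k=3: s = 0*1 = 0
k=4: s = 0*1 = 0
k=5: s = 0*1 = 0
k=6: s = 0*1 = 0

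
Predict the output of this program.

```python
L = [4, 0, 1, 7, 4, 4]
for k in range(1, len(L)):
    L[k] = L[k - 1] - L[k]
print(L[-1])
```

-12

k=1: L[1] = 4-0 = 4 → [4, 4, 1, 7, 4, 4]
k=2: L[2] = 4-1 = 3 → [4, 4, 3, 7, 4, 4]
k=3: L[3] = 3-7 = -4 → [4, 4, 3, -4, 4, 4]
k=4: L[4] = (-4)-4 = -8 → [4, 4, 3, -4, -8, 4]
k=5: L[5] = (-8)-4 = -12 → [4, 4, 3, -4, -8, -12]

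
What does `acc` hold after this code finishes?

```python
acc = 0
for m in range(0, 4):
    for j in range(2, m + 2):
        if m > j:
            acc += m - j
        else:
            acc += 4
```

m=1,j=2: not 1>2, acc = 0+4 = 4
m=2,j=2: not 2>2, acc = 4+4 = 8
m=2,j=3: not 2>3, acc = 8+4 = 12
m=3,j=2: 3>2, acc = 12+1 = 13
m=3,j=3: not 3>3, acc = 13+4 = 17
m=3,j=4: not 3>4, acc = 17+4 = 21

21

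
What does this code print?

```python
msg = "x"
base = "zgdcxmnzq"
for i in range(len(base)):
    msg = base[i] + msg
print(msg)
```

i=0: prepend 'z' → 'zx'
i=1: prepend 'g' → 'gzx'
i=2: prepend 'd' → 'dgzx'
i=3: prepend 'c' → 'cdgzx'
i=4: prepend 'x' → 'xcdgzx'
i=5: prepend 'm' → 'mxcdgzx'
i=6: prepend 'n' → 'nmxcdgzx'
i=7: prepend 'z' → 'znmxcdgzx'
i=8: prepend 'q' → 'qznmxcdgzx'

qznmxcdgzx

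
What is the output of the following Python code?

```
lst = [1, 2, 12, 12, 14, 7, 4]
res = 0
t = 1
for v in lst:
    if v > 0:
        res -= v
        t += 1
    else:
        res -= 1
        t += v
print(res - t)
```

v=1: >0, res = 0-1 = -1; t=2
v=2: >0, res = (-1)-2 = -3; t=3
v=12: >0, res = (-3)-12 = -15; t=4
v=12: >0, res = (-15)-12 = -27; t=5
v=14: >0, res = (-27)-14 = -41; t=6
v=7: >0, res = (-41)-7 = -48; t=7
v=4: >0, res = (-48)-4 = -52; t=8
res-t = (-52)-8 = -60

-60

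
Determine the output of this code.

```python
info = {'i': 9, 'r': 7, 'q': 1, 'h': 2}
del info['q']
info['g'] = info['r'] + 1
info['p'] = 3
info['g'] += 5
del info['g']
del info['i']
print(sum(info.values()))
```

del 'q' → {'i': 9, 'r': 7, 'h': 2}
info['g'] = info['r']+1 = 8 → {'i': 9, 'r': 7, 'h': 2, 'g': 8}
info['p'] = 3 → {'i': 9, 'r': 7, 'h': 2, 'g': 8, 'p': 3}
info['g'] = 8+5 = 13 → {'i': 9, 'r': 7, 'h': 2, 'g': 13, 'p': 3}
del 'g' → {'i': 9, 'r': 7, 'h': 2, 'p': 3}
del 'i' → {'r': 7, 'h': 2, 'p': 3}
sum of values = 12

12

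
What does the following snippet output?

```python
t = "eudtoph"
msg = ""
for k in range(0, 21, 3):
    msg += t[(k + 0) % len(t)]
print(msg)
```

ethdpuo

k=0: add t[0]='e' → 'e'
k=3: add t[3]='t' → 'et'
k=6: add t[6]='h' → 'eth'
k=9: add t[2]='d' → 'ethd'
k=12: add t[5]='p' → 'ethdp'
k=15: add t[1]='u' → 'ethdpu'
k=18: add t[4]='o' → 'ethdpuo'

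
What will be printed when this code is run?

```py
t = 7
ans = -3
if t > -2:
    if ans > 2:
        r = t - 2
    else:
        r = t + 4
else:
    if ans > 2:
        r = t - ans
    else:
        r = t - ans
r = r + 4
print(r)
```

t=7, ans=-3
t > -2 is True; ans > 2 is False
→ r = t + 4 = 11
r = 11+4 = 15

15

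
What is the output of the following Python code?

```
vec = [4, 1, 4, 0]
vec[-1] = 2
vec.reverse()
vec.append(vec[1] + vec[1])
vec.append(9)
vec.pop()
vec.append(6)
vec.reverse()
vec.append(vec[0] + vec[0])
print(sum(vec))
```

vec[-1] = 2 → [4, 1, 4, 2]
reverse → [2, 4, 1, 4]
append vec[1]+vec[1] = 4+4 = 8 → [2, 4, 1, 4, 8]
append 9 → [2, 4, 1, 4, 8, 9]
pop() removes 9 → [2, 4, 1, 4, 8]
append 6 → [2, 4, 1, 4, 8, 6]
reverse → [6, 8, 4, 1, 4, 2]
append vec[0]+vec[0] = 6+6 = 12 → [6, 8, 4, 1, 4, 2, 12]
sum = 37

37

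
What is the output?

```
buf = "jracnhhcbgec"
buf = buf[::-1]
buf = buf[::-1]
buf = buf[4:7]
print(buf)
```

reverse → 'cegbchhncarj'
reverse → 'jracnhhcbgec'
slice [4:7] → 'nhh'

nhh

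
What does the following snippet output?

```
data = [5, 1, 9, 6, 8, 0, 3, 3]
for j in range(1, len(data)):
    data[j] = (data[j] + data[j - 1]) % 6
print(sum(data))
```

j=1: data[1] = (1+5)%6 = 0 → [5, 0, 9, 6, 8, 0, 3, 3]
j=2: data[2] = (9+0)%6 = 3 → [5, 0, 3, 6, 8, 0, 3, 3]
j=3: data[3] = (6+3)%6 = 3 → [5, 0, 3, 3, 8, 0, 3, 3]
j=4: data[4] = (8+3)%6 = 5 → [5, 0, 3, 3, 5, 0, 3, 3]
j=5: data[5] = (0+5)%6 = 5 → [5, 0, 3, 3, 5, 5, 3, 3]
j=6: data[6] = (3+5)%6 = 2 → [5, 0, 3, 3, 5, 5, 2, 3]
j=7: data[7] = (3+2)%6 = 5 → [5, 0, 3, 3, 5, 5, 2, 5]
sum = 28

28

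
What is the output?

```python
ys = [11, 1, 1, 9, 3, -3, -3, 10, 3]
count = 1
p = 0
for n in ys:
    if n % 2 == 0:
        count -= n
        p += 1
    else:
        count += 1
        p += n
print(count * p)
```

-23

n=11: not even, count = 1+1 = 2; p=11
n=1: not even, count = 2+1 = 3; p=12
n=1: not even, count = 3+1 = 4; p=13
n=9: not even, count = 4+1 = 5; p=22
n=3: not even, count = 5+1 = 6; p=25
n=-3: not even, count = 6+1 = 7; p=22
n=-3: not even, count = 7+1 = 8; p=19
n=10: even, count = 8-10 = -2; p=20
n=3: not even, count = (-2)+1 = -1; p=23
count*p = (-1)*23 = -23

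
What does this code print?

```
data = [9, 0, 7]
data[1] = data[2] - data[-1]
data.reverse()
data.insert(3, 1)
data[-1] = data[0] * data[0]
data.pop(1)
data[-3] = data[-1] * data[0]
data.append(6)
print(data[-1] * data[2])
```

data[1] = data[2]-data[-1] = 7-7 = 0 → [9, 0, 7]
reverse → [7, 0, 9]
insert 1 at 3 → [7, 0, 9, 1]
data[-1] = data[0]*data[0] = 7*7 = 49 → [7, 0, 9, 49]
pop(1) removes 0 → [7, 9, 49]
data[-3] = data[-1]*data[0] = 49*7 = 343 → [343, 9, 49]
append 6 → [343, 9, 49, 6]
data[-1]*data[2] = 6*49 = 294

294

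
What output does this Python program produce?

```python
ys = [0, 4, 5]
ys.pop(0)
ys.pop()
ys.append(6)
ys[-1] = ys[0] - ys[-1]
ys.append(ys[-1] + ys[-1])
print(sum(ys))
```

pop(0) removes 0 → [4, 5]
pop() removes 5 → [4]
append 6 → [4, 6]
ys[-1] = ys[0]-ys[-1] = 4-6 = -2 → [4, -2]
append ys[-1]+ys[-1] = (-2)+(-2) = -4 → [4, -2, -4]
sum = -2

-2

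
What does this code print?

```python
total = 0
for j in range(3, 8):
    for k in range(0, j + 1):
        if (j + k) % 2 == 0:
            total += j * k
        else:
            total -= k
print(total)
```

232

j=3,k=0: odd sum, total = 0-0 = 0
j=3,k=1: even sum, total = 0+3 = 3
j=3,k=2: odd sum, total = 3-2 = 1
j=3,k=3: even sum, total = 1+9 = 10
j=4,k=0: even sum, total = 10+0 = 10
j=4,k=1: odd sum, total = 10-1 = 9
j=4,k=2: even sum, total = 9+8 = 17
j=4,k=3: odd sum, total = 17-3 = 14
j=4,k=4: even sum, total = 14+16 = 30
j=5,k=0: odd sum, total = 30-0 = 30
j=5,k=1: even sum, total = 30+5 = 35
j=5,k=2: odd sum, total = 35-2 = 33
j=5,k=3: even sum, total = 33+15 = 48
j=5,k=4: odd sum, total = 48-4 = 44
j=5,k=5: even sum, total = 44+25 = 69
j=6,k=0: even sum, total = 69+0 = 69
j=6,k=1: odd sum, total = 69-1 = 68
j=6,k=2: even sum, total = 68+12 = 80
j=6,k=3: odd sum, total = 80-3 = 77
j=6,k=4: even sum, total = 77+24 = 101
j=6,k=5: odd sum, total = 101-5 = 96
j=6,k=6: even sum, total = 96+36 = 132
j=7,k=0: odd sum, total = 132-0 = 132
j=7,k=1: even sum, total = 132+7 = 139
j=7,k=2: odd sum, total = 139-2 = 137
j=7,k=3: even sum, total = 137+21 = 158
j=7,k=4: odd sum, total = 158-4 = 154
j=7,k=5: even sum, total = 154+35 = 189
j=7,k=6: odd sum, total = 189-6 = 183
j=7,k=7: even sum, total = 183+49 = 232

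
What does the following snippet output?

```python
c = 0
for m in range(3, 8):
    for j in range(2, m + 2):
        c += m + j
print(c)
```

m=3,j=2: c = 0+5 = 5
m=3,j=3: c = 5+6 = 11
m=3,j=4: c = 11+7 = 18
m=4,j=2: c = 18+6 = 24
m=4,j=3: c = 24+7 = 31
m=4,j=4: c = 31+8 = 39
m=4,j=5: c = 39+9 = 48
m=5,j=2: c = 48+7 = 55
m=5,j=3: c = 55+8 = 63
m=5,j=4: c = 63+9 = 72
m=5,j=5: c = 72+10 = 82
m=5,j=6: c = 82+11 = 93
m=6,j=2: c = 93+8 = 101
m=6,j=3: c = 101+9 = 110
m=6,j=4: c = 110+10 = 120
m=6,j=5: c = 120+11 = 131
m=6,j=6: c = 131+12 = 143
m=6,j=7: c = 143+13 = 156
m=7,j=2: c = 156+9 = 165
m=7,j=3: c = 165+10 = 175
m=7,j=4: c = 175+11 = 186
m=7,j=5: c = 186+12 = 198
m=7,j=6: c = 198+13 = 211
m=7,j=7: c = 211+14 = 225
m=7,j=8: c = 225+15 = 240

240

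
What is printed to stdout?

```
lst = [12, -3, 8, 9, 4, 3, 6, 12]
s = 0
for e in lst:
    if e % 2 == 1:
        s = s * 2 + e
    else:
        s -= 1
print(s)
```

-7

e=12: not odd, s = 0-1 = -1
e=-3: odd, s = (-1)*2+(-3) = -5
e=8: not odd, s = (-5)-1 = -6
e=9: odd, s = (-6)*2+9 = -3
e=4: not odd, s = (-3)-1 = -4
e=3: odd, s = (-4)*2+3 = -5
e=6: not odd, s = (-5)-1 = -6
e=12: not odd, s = (-6)-1 = -7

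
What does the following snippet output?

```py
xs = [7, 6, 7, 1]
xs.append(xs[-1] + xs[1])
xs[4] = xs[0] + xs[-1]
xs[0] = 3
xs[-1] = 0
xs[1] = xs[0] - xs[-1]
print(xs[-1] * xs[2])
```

append xs[-1]+xs[1] = 1+6 = 7 → [7, 6, 7, 1, 7]
xs[4] = xs[0]+xs[-1] = 7+7 = 14 → [7, 6, 7, 1, 14]
xs[0] = 3 → [3, 6, 7, 1, 14]
xs[-1] = 0 → [3, 6, 7, 1, 0]
xs[1] = xs[0]-xs[-1] = 3-0 = 3 → [3, 3, 7, 1, 0]
xs[-1]*xs[2] = 0*7 = 0

0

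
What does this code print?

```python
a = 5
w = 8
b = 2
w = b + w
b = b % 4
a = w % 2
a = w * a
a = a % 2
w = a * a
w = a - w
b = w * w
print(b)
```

0

w = 2+8 = 10
b = 2%4 = 2
a = 10%2 = 0
a = 10*0 = 0
a = 0%2 = 0
w = 0*0 = 0
w = 0-0 = 0
b = 0*0 = 0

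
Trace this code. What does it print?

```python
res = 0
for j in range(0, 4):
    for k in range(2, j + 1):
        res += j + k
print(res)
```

j=2,k=2: res = 0+4 = 4
j=3,k=2: res = 4+5 = 9
j=3,k=3: res = 9+6 = 15

15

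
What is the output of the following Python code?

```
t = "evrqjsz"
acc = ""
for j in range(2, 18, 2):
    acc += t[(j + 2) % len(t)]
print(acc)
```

jzvqserj

j=2: add t[4]='j' → 'j'
j=4: add t[6]='z' → 'jz'
j=6: add t[1]='v' → 'jzv'
j=8: add t[3]='q' → 'jzvq'
j=10: add t[5]='s' → 'jzvqs'
j=12: add t[0]='e' → 'jzvqse'
j=14: add t[2]='r' → 'jzvqser'
j=16: add t[4]='j' → 'jzvqserj'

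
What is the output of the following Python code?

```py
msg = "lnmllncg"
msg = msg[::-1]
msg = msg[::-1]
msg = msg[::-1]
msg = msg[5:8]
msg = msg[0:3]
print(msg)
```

reverse → 'gcnllmnl'
reverse → 'lnmllncg'
reverse → 'gcnllmnl'
slice [5:8] → 'mnl'
slice [0:3] → 'mnl'

mnl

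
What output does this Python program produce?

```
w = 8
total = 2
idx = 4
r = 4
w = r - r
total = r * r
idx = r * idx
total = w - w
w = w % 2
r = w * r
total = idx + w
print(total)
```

16

w = 4-4 = 0
total = 4*4 = 16
idx = 4*4 = 16
total = 0-0 = 0
w = 0%2 = 0
r = 0*4 = 0
total = 16+0 = 16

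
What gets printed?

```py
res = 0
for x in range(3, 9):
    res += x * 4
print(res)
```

132

x=3: res = 0+3*4 = 12
x=4: res = 12+4*4 = 28
x=5: res = 28+5*4 = 48
x=6: res = 48+6*4 = 72
x=7: res = 72+7*4 = 100
x=8: res = 100+8*4 = 132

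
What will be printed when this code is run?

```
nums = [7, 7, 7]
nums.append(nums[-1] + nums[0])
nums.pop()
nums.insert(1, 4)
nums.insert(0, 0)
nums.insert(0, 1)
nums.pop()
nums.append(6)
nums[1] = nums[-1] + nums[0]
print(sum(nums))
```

append nums[-1]+nums[0] = 7+7 = 14 → [7, 7, 7, 14]
pop() removes 14 → [7, 7, 7]
insert 4 at 1 → [7, 4, 7, 7]
insert 0 at 0 → [0, 7, 4, 7, 7]
insert 1 at 0 → [1, 0, 7, 4, 7, 7]
pop() removes 7 → [1, 0, 7, 4, 7]
append 6 → [1, 0, 7, 4, 7, 6]
nums[1] = nums[-1]+nums[0] = 6+1 = 7 → [1, 7, 7, 4, 7, 6]
sum = 32

32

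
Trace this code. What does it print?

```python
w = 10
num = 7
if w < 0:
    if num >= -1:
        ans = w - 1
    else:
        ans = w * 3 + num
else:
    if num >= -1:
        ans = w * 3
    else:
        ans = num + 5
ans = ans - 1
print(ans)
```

29

w=10, num=7
w < 0 is False; num >= -1 is True
→ ans = w * 3 = 30
ans = 30-1 = 29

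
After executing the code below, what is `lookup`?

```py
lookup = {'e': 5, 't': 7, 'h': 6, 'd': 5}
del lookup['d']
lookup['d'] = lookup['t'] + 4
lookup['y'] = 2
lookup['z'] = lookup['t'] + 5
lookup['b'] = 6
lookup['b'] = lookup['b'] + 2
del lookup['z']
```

del 'd' → {'e': 5, 't': 7, 'h': 6}
lookup['d'] = lookup['t']+4 = 11 → {'e': 5, 't': 7, 'h': 6, 'd': 11}
lookup['y'] = 2 → {'e': 5, 't': 7, 'h': 6, 'd': 11, 'y': 2}
lookup['z'] = lookup['t']+5 = 12 → {'e': 5, 't': 7, 'h': 6, 'd': 11, 'y': 2, 'z': 12}
lookup['b'] = 6 → {'e': 5, 't': 7, 'h': 6, 'd': 11, 'y': 2, 'z': 12, 'b': 6}
lookup['b'] = lookup['b']+2 = 8 → {'e': 5, 't': 7, 'h': 6, 'd': 11, 'y': 2, 'z': 12, 'b': 8}
del 'z' → {'e': 5, 't': 7, 'h': 6, 'd': 11, 'y': 2, 'b': 8}

{'e': 5, 't': 7, 'h': 6, 'd': 11, 'y': 2, 'b': 8}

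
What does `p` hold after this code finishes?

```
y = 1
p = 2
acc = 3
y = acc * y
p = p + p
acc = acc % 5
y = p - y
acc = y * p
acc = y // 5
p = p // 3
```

1

y = 3*1 = 3
p = 2+2 = 4
acc = 3%5 = 3
y = 4-3 = 1
acc = 1*4 = 4
acc = 1//5 = 0
p = 4//3 = 1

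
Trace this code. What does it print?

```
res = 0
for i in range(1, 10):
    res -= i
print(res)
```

-45

i=1: res = 0-1 = -1
i=2: res = (-1)-2 = -3
i=3: res = (-3)-3 = -6
i=4: res = (-6)-4 = -10
i=5: res = (-10)-5 = -15
i=6: res = (-15)-6 = -21
i=7: res = (-21)-7 = -28
i=8: res = (-28)-8 = -36
i=9: res = (-36)-9 = -45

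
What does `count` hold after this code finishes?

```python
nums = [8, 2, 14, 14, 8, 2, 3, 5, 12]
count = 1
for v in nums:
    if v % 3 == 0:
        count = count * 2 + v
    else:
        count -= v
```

v=8: not %3==0, count = 1-8 = -7
v=2: not %3==0, count = (-7)-2 = -9
v=14: not %3==0, count = (-9)-14 = -23
v=14: not %3==0, count = (-23)-14 = -37
v=8: not %3==0, count = (-37)-8 = -45
v=2: not %3==0, count = (-45)-2 = -47
v=3: %3==0, count = (-47)*2+3 = -91
v=5: not %3==0, count = (-91)-5 = -96
v=12: %3==0, count = (-96)*2+12 = -180

-180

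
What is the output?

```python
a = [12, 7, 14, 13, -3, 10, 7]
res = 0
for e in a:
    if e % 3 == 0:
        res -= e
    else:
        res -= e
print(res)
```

e=12: %3==0, res = 0-12 = -12
e=7: not %3==0, res = (-12)-7 = -19
e=14: not %3==0, res = (-19)-14 = -33
e=13: not %3==0, res = (-33)-13 = -46
e=-3: %3==0, res = (-46)-(-3) = -43
e=10: not %3==0, res = (-43)-10 = -53
e=7: not %3==0, res = (-53)-7 = -60

-60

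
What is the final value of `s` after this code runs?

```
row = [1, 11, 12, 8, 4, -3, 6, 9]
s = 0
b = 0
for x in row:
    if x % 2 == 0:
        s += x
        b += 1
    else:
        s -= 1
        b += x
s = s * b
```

x=1: not even, s = 0-1 = -1; b=1
x=11: not even, s = (-1)-1 = -2; b=12
x=12: even, s = (-2)+12 = 10; b=13
x=8: even, s = 10+8 = 18; b=14
x=4: even, s = 18+4 = 22; b=15
x=-3: not even, s = 22-1 = 21; b=12
x=6: even, s = 21+6 = 27; b=13
x=9: not even, s = 27-1 = 26; b=22
s*b = 26*22 = 572

572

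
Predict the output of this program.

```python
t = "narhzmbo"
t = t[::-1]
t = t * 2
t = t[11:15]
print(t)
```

reverse → 'obmzhran'
repeat ×2 → 'obmzhranobmzhran'
slice [11:15] → 'zhra'

zhra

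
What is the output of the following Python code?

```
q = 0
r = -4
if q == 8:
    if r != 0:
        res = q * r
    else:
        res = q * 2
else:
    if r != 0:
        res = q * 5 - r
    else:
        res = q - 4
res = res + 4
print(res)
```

q=0, r=-4
q == 8 is False; r != 0 is True
→ res = q * 5 - r = 4
res = 4+4 = 8

8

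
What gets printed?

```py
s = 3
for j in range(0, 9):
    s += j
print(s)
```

39

j=0: s = 3+0 = 3
j=1: s = 3+1 = 4
j=2: s = 4+2 = 6
j=3: s = 6+3 = 9
j=4: s = 9+4 = 13
j=5: s = 13+5 = 18
j=6: s = 18+6 = 24
j=7: s = 24+7 = 31
j=8: s = 31+8 = 39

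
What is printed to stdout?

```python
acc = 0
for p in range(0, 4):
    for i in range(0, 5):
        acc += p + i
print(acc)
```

p=0,i=0: acc = 0+0 = 0
p=0,i=1: acc = 0+1 = 1
p=0,i=2: acc = 1+2 = 3
p=0,i=3: acc = 3+3 = 6
p=0,i=4: acc = 6+4 = 10
p=1,i=0: acc = 10+1 = 11
p=1,i=1: acc = 11+2 = 13
p=1,i=2: acc = 13+3 = 16
p=1,i=3: acc = 16+4 = 20
p=1,i=4: acc = 20+5 = 25
p=2,i=0: acc = 25+2 = 27
p=2,i=1: acc = 27+3 = 30
p=2,i=2: acc = 30+4 = 34
p=2,i=3: acc = 34+5 = 39
p=2,i=4: acc = 39+6 = 45
p=3,i=0: acc = 45+3 = 48
p=3,i=1: acc = 48+4 = 52
p=3,i=2: acc = 52+5 = 57
p=3,i=3: acc = 57+6 = 63
p=3,i=4: acc = 63+7 = 70

70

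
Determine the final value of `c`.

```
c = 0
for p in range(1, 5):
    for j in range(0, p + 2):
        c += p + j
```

84

p=1,j=0: c = 0+1 = 1
p=1,j=1: c = 1+2 = 3
p=1,j=2: c = 3+3 = 6
p=2,j=0: c = 6+2 = 8
p=2,j=1: c = 8+3 = 11
p=2,j=2: c = 11+4 = 15
p=2,j=3: c = 15+5 = 20
p=3,j=0: c = 20+3 = 23
p=3,j=1: c = 23+4 = 27
p=3,j=2: c = 27+5 = 32
p=3,j=3: c = 32+6 = 38
p=3,j=4: c = 38+7 = 45
p=4,j=0: c = 45+4 = 49
p=4,j=1: c = 49+5 = 54
p=4,j=2: c = 54+6 = 60
p=4,j=3: c = 60+7 = 67
p=4,j=4: c = 67+8 = 75
p=4,j=5: c = 75+9 = 84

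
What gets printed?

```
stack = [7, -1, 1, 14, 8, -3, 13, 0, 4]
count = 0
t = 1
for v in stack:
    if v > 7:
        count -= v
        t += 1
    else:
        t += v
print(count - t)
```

-47

v=7: not >7; t=8
v=-1: not >7; t=7
v=1: not >7; t=8
v=14: >7, count = 0-14 = -14; t=9
v=8: >7, count = (-14)-8 = -22; t=10
v=-3: not >7; t=7
v=13: >7, count = (-22)-13 = -35; t=8
v=0: not >7; t=8
v=4: not >7; t=12
count-t = (-35)-12 = -47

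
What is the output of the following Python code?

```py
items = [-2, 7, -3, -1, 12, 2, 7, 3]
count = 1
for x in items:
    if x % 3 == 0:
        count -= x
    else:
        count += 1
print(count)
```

x=-2: not %3==0, count = 1+1 = 2
x=7: not %3==0, count = 2+1 = 3
x=-3: %3==0, count = 3-(-3) = 6
x=-1: not %3==0, count = 6+1 = 7
x=12: %3==0, count = 7-12 = -5
x=2: not %3==0, count = (-5)+1 = -4
x=7: not %3==0, count = (-4)+1 = -3
x=3: %3==0, count = (-3)-3 = -6

-6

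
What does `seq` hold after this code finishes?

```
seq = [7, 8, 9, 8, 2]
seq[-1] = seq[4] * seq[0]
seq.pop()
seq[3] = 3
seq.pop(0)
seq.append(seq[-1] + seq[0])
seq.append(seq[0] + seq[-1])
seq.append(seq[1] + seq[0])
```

seq[-1] = seq[4]*seq[0] = 2*7 = 14 → [7, 8, 9, 8, 14]
pop() removes 14 → [7, 8, 9, 8]
seq[3] = 3 → [7, 8, 9, 3]
pop(0) removes 7 → [8, 9, 3]
append seq[-1]+seq[0] = 3+8 = 11 → [8, 9, 3, 11]
append seq[0]+seq[-1] = 8+11 = 19 → [8, 9, 3, 11, 19]
append seq[1]+seq[0] = 9+8 = 17 → [8, 9, 3, 11, 19, 17]

[8, 9, 3, 11, 19, 17]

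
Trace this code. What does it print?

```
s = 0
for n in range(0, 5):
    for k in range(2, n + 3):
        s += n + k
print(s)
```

90

n=0,k=2: s = 0+2 = 2
n=1,k=2: s = 2+3 = 5
n=1,k=3: s = 5+4 = 9
n=2,k=2: s = 9+4 = 13
n=2,k=3: s = 13+5 = 18
n=2,k=4: s = 18+6 = 24
n=3,k=2: s = 24+5 = 29
n=3,k=3: s = 29+6 = 35
n=3,k=4: s = 35+7 = 42
n=3,k=5: s = 42+8 = 50
n=4,k=2: s = 50+6 = 56
n=4,k=3: s = 56+7 = 63
n=4,k=4: s = 63+8 = 71
n=4,k=5: s = 71+9 = 80
n=4,k=6: s = 80+10 = 90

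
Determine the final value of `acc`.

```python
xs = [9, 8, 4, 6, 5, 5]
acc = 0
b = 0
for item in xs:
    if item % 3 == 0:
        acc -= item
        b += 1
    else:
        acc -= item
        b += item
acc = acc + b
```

-13

item=9: %3==0, acc = 0-9 = -9; b=1
item=8: not %3==0, acc = (-9)-8 = -17; b=9
item=4: not %3==0, acc = (-17)-4 = -21; b=13
item=6: %3==0, acc = (-21)-6 = -27; b=14
item=5: not %3==0, acc = (-27)-5 = -32; b=19
item=5: not %3==0, acc = (-32)-5 = -37; b=24
acc+b = (-37)+24 = -13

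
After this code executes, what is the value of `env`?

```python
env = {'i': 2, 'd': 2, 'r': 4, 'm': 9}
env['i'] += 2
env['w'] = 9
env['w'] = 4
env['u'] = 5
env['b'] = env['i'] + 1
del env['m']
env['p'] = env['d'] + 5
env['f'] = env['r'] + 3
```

env['i'] = 2+2 = 4 → {'i': 4, 'd': 2, 'r': 4, 'm': 9}
env['w'] = 9 → {'i': 4, 'd': 2, 'r': 4, 'm': 9, 'w': 9}
env['w'] = 4 → {'i': 4, 'd': 2, 'r': 4, 'm': 9, 'w': 4}
env['u'] = 5 → {'i': 4, 'd': 2, 'r': 4, 'm': 9, 'w': 4, 'u': 5}
env['b'] = env['i']+1 = 5 → {'i': 4, 'd': 2, 'r': 4, 'm': 9, 'w': 4, 'u': 5, 'b': 5}
del 'm' → {'i': 4, 'd': 2, 'r': 4, 'w': 4, 'u': 5, 'b': 5}
env['p'] = env['d']+5 = 7 → {'i': 4, 'd': 2, 'r': 4, 'w': 4, 'u': 5, 'b': 5, 'p': 7}
env['f'] = env['r']+3 = 7 → {'i': 4, 'd': 2, 'r': 4, 'w': 4, 'u': 5, 'b': 5, 'p': 7, 'f': 7}

{'i': 4, 'd': 2, 'r': 4, 'w': 4, 'u': 5, 'b': 5, 'p': 7, 'f': 7}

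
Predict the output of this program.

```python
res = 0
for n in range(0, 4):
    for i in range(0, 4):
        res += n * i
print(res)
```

n=0,i=0: res = 0+0 = 0
n=0,i=1: res = 0+0 = 0
n=0,i=2: res = 0+0 = 0
n=0,i=3: res = 0+0 = 0
n=1,i=0: res = 0+0 = 0
n=1,i=1: res = 0+1 = 1
n=1,i=2: res = 1+2 = 3
n=1,i=3: res = 3+3 = 6
n=2,i=0: res = 6+0 = 6
n=2,i=1: res = 6+2 = 8
n=2,i=2: res = 8+4 = 12
n=2,i=3: res = 12+6 = 18
n=3,i=0: res = 18+0 = 18
n=3,i=1: res = 18+3 = 21
n=3,i=2: res = 21+6 = 27
n=3,i=3: res = 27+9 = 36

36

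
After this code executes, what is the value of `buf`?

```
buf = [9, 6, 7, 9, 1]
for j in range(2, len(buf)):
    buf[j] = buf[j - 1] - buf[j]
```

[9, 6, -1, -10, -11]

j=2: buf[2] = 6-7 = -1 → [9, 6, -1, 9, 1]
j=3: buf[3] = (-1)-9 = -10 → [9, 6, -1, -10, 1]
j=4: buf[4] = (-10)-1 = -11 → [9, 6, -1, -10, -11]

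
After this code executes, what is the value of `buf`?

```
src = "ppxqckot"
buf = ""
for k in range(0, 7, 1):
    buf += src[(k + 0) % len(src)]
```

'ppxqcko'

k=0: add src[0]='p' → 'p'
k=1: add src[1]='p' → 'pp'
k=2: add src[2]='x' → 'ppx'
k=3: add src[3]='q' → 'ppxq'
k=4: add src[4]='c' → 'ppxqc'
k=5: add src[5]='k' → 'ppxqck'
k=6: add src[6]='o' → 'ppxqcko'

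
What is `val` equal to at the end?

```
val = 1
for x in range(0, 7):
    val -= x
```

x=0: val = 1-0 = 1
x=1: val = 1-1 = 0
x=2: val = 0-2 = -2
x=3: val = (-2)-3 = -5
x=4: val = (-5)-4 = -9
x=5: val = (-9)-5 = -14
x=6: val = (-14)-6 = -20

-20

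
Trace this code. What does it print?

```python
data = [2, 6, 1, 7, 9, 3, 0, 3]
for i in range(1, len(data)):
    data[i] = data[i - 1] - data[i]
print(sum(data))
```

-115

i=1: data[1] = 2-6 = -4 → [2, -4, 1, 7, 9, 3, 0, 3]
i=2: data[2] = (-4)-1 = -5 → [2, -4, -5, 7, 9, 3, 0, 3]
i=3: data[3] = (-5)-7 = -12 → [2, -4, -5, -12, 9, 3, 0, 3]
i=4: data[4] = (-12)-9 = -21 → [2, -4, -5, -12, -21, 3, 0, 3]
i=5: data[5] = (-21)-3 = -24 → [2, -4, -5, -12, -21, -24, 0, 3]
i=6: data[6] = (-24)-0 = -24 → [2, -4, -5, -12, -21, -24, -24, 3]
i=7: data[7] = (-24)-3 = -27 → [2, -4, -5, -12, -21, -24, -24, -27]
sum = -115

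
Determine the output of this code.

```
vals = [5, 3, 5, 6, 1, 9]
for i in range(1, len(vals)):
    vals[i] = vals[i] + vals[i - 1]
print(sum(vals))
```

94

i=1: vals[1] = 3+5 = 8 → [5, 8, 5, 6, 1, 9]
i=2: vals[2] = 5+8 = 13 → [5, 8, 13, 6, 1, 9]
i=3: vals[3] = 6+13 = 19 → [5, 8, 13, 19, 1, 9]
i=4: vals[4] = 1+19 = 20 → [5, 8, 13, 19, 20, 9]
i=5: vals[5] = 9+20 = 29 → [5, 8, 13, 19, 20, 29]
sum = 94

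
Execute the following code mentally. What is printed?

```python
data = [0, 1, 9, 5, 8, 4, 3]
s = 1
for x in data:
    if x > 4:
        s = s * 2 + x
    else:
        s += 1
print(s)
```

x=0: not >4, s = 1+1 = 2
x=1: not >4, s = 2+1 = 3
x=9: >4, s = 3*2+9 = 15
x=5: >4, s = 15*2+5 = 35
x=8: >4, s = 35*2+8 = 78
x=4: not >4, s = 78+1 = 79
x=3: not >4, s = 79+1 = 80

80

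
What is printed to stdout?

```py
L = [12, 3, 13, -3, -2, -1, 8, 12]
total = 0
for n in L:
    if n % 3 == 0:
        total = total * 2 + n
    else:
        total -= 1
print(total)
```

n=12: %3==0, total = 0*2+12 = 12
n=3: %3==0, total = 12*2+3 = 27
n=13: not %3==0, total = 27-1 = 26
n=-3: %3==0, total = 26*2+(-3) = 49
n=-2: not %3==0, total = 49-1 = 48
n=-1: not %3==0, total = 48-1 = 47
n=8: not %3==0, total = 47-1 = 46
n=12: %3==0, total = 46*2+12 = 104

104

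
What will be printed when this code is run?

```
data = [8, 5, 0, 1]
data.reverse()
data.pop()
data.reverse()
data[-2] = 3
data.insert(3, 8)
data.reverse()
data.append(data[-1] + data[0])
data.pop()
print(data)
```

[8, 1, 3, 5]

reverse → [1, 0, 5, 8]
pop() removes 8 → [1, 0, 5]
reverse → [5, 0, 1]
data[-2] = 3 → [5, 3, 1]
insert 8 at 3 → [5, 3, 1, 8]
reverse → [8, 1, 3, 5]
append data[-1]+data[0] = 5+8 = 13 → [8, 1, 3, 5, 13]
pop() removes 13 → [8, 1, 3, 5]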